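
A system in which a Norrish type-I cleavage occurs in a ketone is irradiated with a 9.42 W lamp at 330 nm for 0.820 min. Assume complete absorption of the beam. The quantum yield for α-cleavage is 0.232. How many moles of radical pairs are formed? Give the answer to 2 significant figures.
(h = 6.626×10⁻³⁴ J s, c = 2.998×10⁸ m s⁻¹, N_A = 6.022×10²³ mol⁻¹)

3.0×10⁻⁴ mol

Photon energy at 330 nm: hc/λ = (6.626×10⁻³⁴)(2.998×10⁸)/(330×10⁻⁹) = 6.020×10⁻¹⁹ J.
Energy delivered: (9.42 W)(49.2 s) = 463.5 J.
Photons incident: 463.5 / 6.020×10⁻¹⁹ = 7.699×10²⁰, i.e. 7.699×10²⁰/6.022×10²³ = 0.001278 mol.
Product: Φ × n_abs = 0.232 × 0.001278 = 2.965×10⁻⁴ mol.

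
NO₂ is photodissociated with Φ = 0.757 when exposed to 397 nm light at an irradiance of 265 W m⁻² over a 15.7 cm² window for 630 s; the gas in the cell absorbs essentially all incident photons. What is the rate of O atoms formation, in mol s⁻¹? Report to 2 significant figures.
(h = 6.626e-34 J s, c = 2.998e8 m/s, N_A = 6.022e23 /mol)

Photon energy at 397 nm: hc/λ = (6.626e-34)(2.998e8)/(397e-9) = 5.004e-19 J.
Energy delivered: (265 W m⁻²)(15.7e-4 m²)(630 s) = 262.1 J.
Photons incident: 262.1 / 5.004e-19 = 5.238e20, i.e. 5.238e20/6.022e23 = 8.698e-4 mol.
Product formed: 0.757 × 8.698e-4 = 6.584e-4 mol.
Rate: 6.584e-4 / 630 s = 1.0e-6 mol s⁻¹.

1.0e-6 mol s⁻¹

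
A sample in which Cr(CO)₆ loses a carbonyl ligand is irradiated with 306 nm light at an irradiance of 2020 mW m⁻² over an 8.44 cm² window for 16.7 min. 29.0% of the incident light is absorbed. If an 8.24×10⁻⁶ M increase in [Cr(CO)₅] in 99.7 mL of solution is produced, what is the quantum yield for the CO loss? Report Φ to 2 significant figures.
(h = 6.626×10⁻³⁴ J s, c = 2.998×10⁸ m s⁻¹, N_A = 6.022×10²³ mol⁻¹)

Product: (8.24×10⁻⁶ M)(0.0997 L) = 8.215×10⁻⁷ mol.
Photon energy at 306 nm: hc/λ = (6.626×10⁻³⁴)(2.998×10⁸)/(306×10⁻⁹) = 6.492×10⁻¹⁹ J.
Energy delivered: (2020 mW m⁻²)(8.44×10⁻⁴ m²)(1002 s) = 1.708 J.
Photons incident: 1.708 / 6.492×10⁻¹⁹ = 2.631×10¹⁸, i.e. 2.631×10¹⁸/6.022×10²³ = 4.369×10⁻⁶ mol.
Photons absorbed: 0.290 × 4.369×10⁻⁶ = 1.267×10⁻⁶ mol.
Φ = 8.215×10⁻⁷ mol / 1.267×10⁻⁶ mol photons = 0.65.

Φ = 0.65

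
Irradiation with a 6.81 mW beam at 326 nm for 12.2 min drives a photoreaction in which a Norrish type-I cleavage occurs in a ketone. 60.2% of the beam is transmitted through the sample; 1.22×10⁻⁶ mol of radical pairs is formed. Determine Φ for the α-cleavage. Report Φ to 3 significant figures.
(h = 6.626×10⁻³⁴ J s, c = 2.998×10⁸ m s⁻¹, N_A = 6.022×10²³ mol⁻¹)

Φ = 0.226

Photon energy at 326 nm: hc/λ = (6.626×10⁻³⁴)(2.998×10⁸)/(326×10⁻⁹) = 6.093×10⁻¹⁹ J.
Energy delivered: (6.81 mW)(732 s) = 4.985 J.
Photons incident: 4.985 / 6.093×10⁻¹⁹ = 8.182×10¹⁸, i.e. 8.182×10¹⁸/6.022×10²³ = 1.359×10⁻⁵ mol.
Fraction absorbed: 1 − 60.2/100 = 0.3980.
Photons absorbed: 0.3980 × 1.359×10⁻⁵ = 5.409×10⁻⁶ mol.
Φ = 1.22×10⁻⁶ mol / 5.409×10⁻⁶ mol photons = 0.226.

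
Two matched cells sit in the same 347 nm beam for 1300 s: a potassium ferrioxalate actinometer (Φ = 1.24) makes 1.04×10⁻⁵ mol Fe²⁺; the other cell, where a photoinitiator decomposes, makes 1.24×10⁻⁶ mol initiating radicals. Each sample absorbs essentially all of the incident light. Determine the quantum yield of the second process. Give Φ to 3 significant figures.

Photons absorbed by the actinometer: 1.04×10⁻⁵ / 1.24 = 8.387×10⁻⁶ mol.
Φ(unknown) = 1.24×10⁻⁶ / 8.387×10⁻⁶ = 0.148.

Φ = 0.148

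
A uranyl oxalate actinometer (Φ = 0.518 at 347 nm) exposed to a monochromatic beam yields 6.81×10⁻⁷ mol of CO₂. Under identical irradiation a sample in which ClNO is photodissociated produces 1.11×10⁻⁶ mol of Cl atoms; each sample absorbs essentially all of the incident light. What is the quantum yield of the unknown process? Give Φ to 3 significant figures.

Photons absorbed by the actinometer: 6.81×10⁻⁷ / 0.518 = 1.315×10⁻⁶ mol.
Φ(unknown) = 1.11×10⁻⁶ / 1.315×10⁻⁶ = 0.844.

Φ = 0.844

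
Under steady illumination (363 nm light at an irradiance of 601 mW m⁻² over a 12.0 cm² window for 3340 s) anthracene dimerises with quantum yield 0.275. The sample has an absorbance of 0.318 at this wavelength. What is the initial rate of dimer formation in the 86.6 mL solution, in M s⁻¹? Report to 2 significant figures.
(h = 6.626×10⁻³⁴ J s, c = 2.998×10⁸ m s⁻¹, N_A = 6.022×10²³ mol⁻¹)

3.6×10⁻⁹ M s⁻¹

Photon energy at 363 nm: hc/λ = (6.626×10⁻³⁴)(2.998×10⁸)/(363×10⁻⁹) = 5.472×10⁻¹⁹ J.
Energy delivered: (601 mW m⁻²)(12.0×10⁻⁴ m²)(3340 s) = 2.409 J.
Photons incident: 2.409 / 5.472×10⁻¹⁹ = 4.402×10¹⁸, i.e. 4.402×10¹⁸/6.022×10²³ = 7.310×10⁻⁶ mol.
Fraction absorbed: 1 − 10^(−0.318) = 0.5192.
Photons absorbed: 0.5192 × 7.310×10⁻⁶ = 3.795×10⁻⁶ mol.
Product formed: 0.275 × 3.795×10⁻⁶ = 1.044×10⁻⁶ mol.
Rate: 1.044×10⁻⁶ mol / (3340 s × 0.0866 L) = 3.6×10⁻⁹ M s⁻¹.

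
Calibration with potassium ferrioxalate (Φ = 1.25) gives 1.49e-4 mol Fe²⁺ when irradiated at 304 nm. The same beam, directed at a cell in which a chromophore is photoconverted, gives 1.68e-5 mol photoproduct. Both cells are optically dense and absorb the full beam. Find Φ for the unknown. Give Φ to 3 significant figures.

Photons absorbed by the actinometer: 1.49e-4 / 1.25 = 1.192e-4 mol.
Φ(unknown) = 1.68e-5 / 1.192e-4 = 0.141.

Φ = 0.141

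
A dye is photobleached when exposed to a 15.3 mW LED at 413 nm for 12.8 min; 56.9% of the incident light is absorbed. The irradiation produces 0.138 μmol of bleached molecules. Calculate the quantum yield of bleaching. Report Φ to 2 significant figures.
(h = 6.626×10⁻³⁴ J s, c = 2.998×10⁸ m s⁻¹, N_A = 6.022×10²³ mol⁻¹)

Φ = 0.0060

Product: 0.138 μmol = 1.38×10⁻⁷ mol.
Photon energy at 413 nm: hc/λ = (6.626×10⁻³⁴)(2.998×10⁸)/(413×10⁻⁹) = 4.810×10⁻¹⁹ J.
Energy delivered: (15.3 mW)(768 s) = 11.75 J.
Photons incident: 11.75 / 4.810×10⁻¹⁹ = 2.443×10¹⁹, i.e. 2.443×10¹⁹/6.022×10²³ = 4.057×10⁻⁵ mol.
Photons absorbed: 0.569 × 4.057×10⁻⁵ = 2.308×10⁻⁵ mol.
Φ = 1.38×10⁻⁷ mol / 2.308×10⁻⁵ mol photons = 0.0060.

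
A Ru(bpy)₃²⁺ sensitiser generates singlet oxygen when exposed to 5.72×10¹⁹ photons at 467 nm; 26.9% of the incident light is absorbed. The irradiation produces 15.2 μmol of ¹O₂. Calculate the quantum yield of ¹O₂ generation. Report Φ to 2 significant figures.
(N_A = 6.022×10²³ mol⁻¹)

Product: 15.2 μmol = 1.52×10⁻⁵ mol.
Moles of photons: 5.72×10¹⁹ / 6.022×10²³ = 9.499×10⁻⁵ mol.
Photons absorbed: 0.269 × 9.499×10⁻⁵ = 2.555×10⁻⁵ mol.
Φ = 1.52×10⁻⁵ mol / 2.555×10⁻⁵ mol photons = 0.59.

Φ = 0.59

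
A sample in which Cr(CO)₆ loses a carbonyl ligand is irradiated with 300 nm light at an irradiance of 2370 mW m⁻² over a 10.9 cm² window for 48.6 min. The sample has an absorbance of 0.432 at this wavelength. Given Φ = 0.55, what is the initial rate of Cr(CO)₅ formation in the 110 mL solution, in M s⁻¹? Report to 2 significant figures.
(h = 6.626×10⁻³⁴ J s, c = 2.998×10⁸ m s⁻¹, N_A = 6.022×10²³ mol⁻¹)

Photon energy at 300 nm: hc/λ = (6.626×10⁻³⁴)(2.998×10⁸)/(300×10⁻⁹) = 6.622×10⁻¹⁹ J.
Energy delivered: (2370 mW m⁻²)(10.9×10⁻⁴ m²)(2916 s) = 7.533 J.
Photons incident: 7.533 / 6.622×10⁻¹⁹ = 1.138×10¹⁹, i.e. 1.138×10¹⁹/6.022×10²³ = 1.890×10⁻⁵ mol.
Fraction absorbed: 1 − 10^(−0.432) = 0.6302.
Photons absorbed: 0.6302 × 1.890×10⁻⁵ = 1.191×10⁻⁵ mol.
Product formed: 0.55 × 1.191×10⁻⁵ = 6.551×10⁻⁶ mol.
Rate: 6.551×10⁻⁶ mol / (2916 s × 0.11 L) = 2.0×10⁻⁸ M s⁻¹.

2.0×10⁻⁸ M s⁻¹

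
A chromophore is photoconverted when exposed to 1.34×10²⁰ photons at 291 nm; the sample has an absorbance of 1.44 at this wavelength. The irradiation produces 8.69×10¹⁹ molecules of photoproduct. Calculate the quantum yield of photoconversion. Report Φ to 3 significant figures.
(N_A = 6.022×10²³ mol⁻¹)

Product: 8.69×10¹⁹ / 6.022×10²³ = 1.443×10⁻⁴ mol.
Moles of photons: 1.34×10²⁰ / 6.022×10²³ = 2.225×10⁻⁴ mol.
Fraction absorbed: 1 − 10^(−1.44) = 0.9637.
Photons absorbed: 0.9637 × 2.225×10⁻⁴ = 2.144×10⁻⁴ mol.
Φ = 1.443×10⁻⁴ mol / 2.144×10⁻⁴ mol photons = 0.673.

Φ = 0.673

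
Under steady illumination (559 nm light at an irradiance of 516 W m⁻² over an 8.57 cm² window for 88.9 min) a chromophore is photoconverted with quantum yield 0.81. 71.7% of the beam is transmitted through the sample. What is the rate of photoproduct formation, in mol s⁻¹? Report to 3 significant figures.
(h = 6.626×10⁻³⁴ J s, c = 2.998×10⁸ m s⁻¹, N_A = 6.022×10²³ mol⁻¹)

4.74×10⁻⁷ mol s⁻¹

Photon energy at 559 nm: hc/λ = (6.626×10⁻³⁴)(2.998×10⁸)/(559×10⁻⁹) = 3.554×10⁻¹⁹ J.
Energy delivered: (516 W m⁻²)(8.57×10⁻⁴ m²)(5334 s) = 2359 J.
Photons incident: 2359 / 3.554×10⁻¹⁹ = 6.638×10²¹, i.e. 6.638×10²¹/6.022×10²³ = 0.01102 mol.
Fraction absorbed: 1 − 71.7/100 = 0.2830.
Photons absorbed: 0.2830 × 0.01102 = 0.003119 mol.
Product formed: 0.81 × 0.003119 = 0.002526 mol.
Rate: 0.002526 / 5334 s = 4.74×10⁻⁷ mol s⁻¹.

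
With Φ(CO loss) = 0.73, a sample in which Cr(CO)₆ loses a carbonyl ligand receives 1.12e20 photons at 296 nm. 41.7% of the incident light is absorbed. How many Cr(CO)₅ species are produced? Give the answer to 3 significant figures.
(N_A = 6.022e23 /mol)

Moles of photons: 1.12e20 / 6.022e23 = 1.860e-4 mol.
Photons absorbed: 0.417 × 1.860e-4 = 7.756e-5 mol.
Product: Φ × n_abs = 0.73 × 7.756e-5 = 5.662e-5 mol.
As a count: 5.662e-5 × 6.022e23 = 3.41e19.

3.41e19 species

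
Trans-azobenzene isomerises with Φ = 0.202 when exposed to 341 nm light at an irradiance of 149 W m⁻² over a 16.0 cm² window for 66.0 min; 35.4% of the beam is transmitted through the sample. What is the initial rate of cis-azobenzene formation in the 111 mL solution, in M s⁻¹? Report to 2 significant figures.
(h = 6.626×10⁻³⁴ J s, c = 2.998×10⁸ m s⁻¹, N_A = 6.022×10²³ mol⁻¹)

8.0×10⁻⁷ M s⁻¹

Photon energy at 341 nm: hc/λ = (6.626×10⁻³⁴)(2.998×10⁸)/(341×10⁻⁹) = 5.825×10⁻¹⁹ J.
Energy delivered: (149 W m⁻²)(16.0×10⁻⁴ m²)(3960 s) = 944.1 J.
Photons incident: 944.1 / 5.825×10⁻¹⁹ = 1.621×10²¹, i.e. 1.621×10²¹/6.022×10²³ = 0.002692 mol.
Fraction absorbed: 1 − 35.4/100 = 0.6460.
Photons absorbed: 0.6460 × 0.002692 = 0.001739 mol.
Product formed: 0.202 × 0.001739 = 3.513×10⁻⁴ mol.
Rate: 3.513×10⁻⁴ mol / (3960 s × 0.111 L) = 8.0×10⁻⁷ M s⁻¹.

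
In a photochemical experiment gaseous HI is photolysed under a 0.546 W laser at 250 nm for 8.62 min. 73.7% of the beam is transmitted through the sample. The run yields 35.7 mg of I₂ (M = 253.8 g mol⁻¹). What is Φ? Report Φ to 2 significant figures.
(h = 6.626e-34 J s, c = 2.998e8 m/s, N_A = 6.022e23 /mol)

Φ = 0.91

Product: 35.7 mg / 253.8 g mol⁻¹ = 1.407e-4 mol.
Photon energy at 250 nm: hc/λ = (6.626e-34)(2.998e8)/(250e-9) = 7.946e-19 J.
Energy delivered: (0.546 W)(517.2 s) = 282.4 J.
Photons incident: 282.4 / 7.946e-19 = 3.554e20, i.e. 3.554e20/6.022e23 = 5.902e-4 mol.
Fraction absorbed: 1 − 73.7/100 = 0.2630.
Photons absorbed: 0.2630 × 5.902e-4 = 1.552e-4 mol.
Φ = 1.407e-4 mol / 1.552e-4 mol photons = 0.91.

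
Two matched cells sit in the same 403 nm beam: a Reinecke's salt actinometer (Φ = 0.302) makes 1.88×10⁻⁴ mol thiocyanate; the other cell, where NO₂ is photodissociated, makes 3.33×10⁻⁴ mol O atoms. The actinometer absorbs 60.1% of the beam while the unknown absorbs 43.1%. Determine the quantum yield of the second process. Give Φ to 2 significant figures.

Φ = 0.75

Photons absorbed by the actinometer: 1.88×10⁻⁴ / 0.302 = 6.225×10⁻⁴ mol.
Incident flux: 6.225×10⁻⁴ / 0.601 = 0.001036 einstein.
Absorbed by unknown: 0.431 × 0.001036 = 4.465×10⁻⁴ mol.
Φ(unknown) = 3.33×10⁻⁴ / 4.465×10⁻⁴ = 0.75.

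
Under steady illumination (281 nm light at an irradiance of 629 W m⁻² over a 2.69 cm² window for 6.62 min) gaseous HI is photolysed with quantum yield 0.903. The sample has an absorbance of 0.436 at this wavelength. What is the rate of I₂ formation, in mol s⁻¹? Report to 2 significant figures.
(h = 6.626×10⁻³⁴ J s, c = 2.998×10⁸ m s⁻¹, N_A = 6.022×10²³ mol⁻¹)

Photon energy at 281 nm: hc/λ = (6.626×10⁻³⁴)(2.998×10⁸)/(281×10⁻⁹) = 7.069×10⁻¹⁹ J.
Energy delivered: (629 W m⁻²)(2.69×10⁻⁴ m²)(397.2 s) = 67.21 J.
Photons incident: 67.21 / 7.069×10⁻¹⁹ = 9.508×10¹⁹, i.e. 9.508×10¹⁹/6.022×10²³ = 1.579×10⁻⁴ mol.
Fraction absorbed: 1 − 10^(−0.436) = 0.6336.
Photons absorbed: 0.6336 × 1.579×10⁻⁴ = 1.000×10⁻⁴ mol.
Product formed: 0.903 × 1.000×10⁻⁴ = 9.030×10⁻⁵ mol.
Rate: 9.030×10⁻⁵ / 397.2 s = 2.3×10⁻⁷ mol s⁻¹.

2.3×10⁻⁷ mol s⁻¹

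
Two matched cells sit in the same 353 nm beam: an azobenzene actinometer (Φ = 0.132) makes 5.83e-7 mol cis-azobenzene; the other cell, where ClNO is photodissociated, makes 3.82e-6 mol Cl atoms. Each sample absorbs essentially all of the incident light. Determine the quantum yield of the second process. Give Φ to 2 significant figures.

Photons absorbed by the actinometer: 5.83e-7 / 0.132 = 4.417e-6 mol.
Φ(unknown) = 3.82e-6 / 4.417e-6 = 0.86.

Φ = 0.86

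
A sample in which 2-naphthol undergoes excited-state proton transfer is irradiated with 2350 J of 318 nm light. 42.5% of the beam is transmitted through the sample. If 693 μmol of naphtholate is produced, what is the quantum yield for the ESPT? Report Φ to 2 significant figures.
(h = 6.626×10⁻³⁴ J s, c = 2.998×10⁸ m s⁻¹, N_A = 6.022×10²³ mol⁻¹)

Product: 693 μmol = 6.93×10⁻⁴ mol.
Photon energy at 318 nm: hc/λ = (6.626×10⁻³⁴)(2.998×10⁸)/(318×10⁻⁹) = 6.247×10⁻¹⁹ J.
Photons incident: 2350 / 6.247×10⁻¹⁹ = 3.762×10²¹, i.e. 3.762×10²¹/6.022×10²³ = 0.006247 mol.
Fraction absorbed: 1 − 42.5/100 = 0.5750.
Photons absorbed: 0.5750 × 0.006247 = 0.003592 mol.
Φ = 6.93×10⁻⁴ mol / 0.003592 mol photons = 0.19.

Φ = 0.19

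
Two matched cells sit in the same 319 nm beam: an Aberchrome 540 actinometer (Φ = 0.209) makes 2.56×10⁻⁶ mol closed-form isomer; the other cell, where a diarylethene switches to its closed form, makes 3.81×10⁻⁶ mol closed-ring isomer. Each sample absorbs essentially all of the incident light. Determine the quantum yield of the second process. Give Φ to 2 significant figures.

Photons absorbed by the actinometer: 2.56×10⁻⁶ / 0.209 = 1.225×10⁻⁵ mol.
Φ(unknown) = 3.81×10⁻⁶ / 1.225×10⁻⁵ = 0.31.

Φ = 0.31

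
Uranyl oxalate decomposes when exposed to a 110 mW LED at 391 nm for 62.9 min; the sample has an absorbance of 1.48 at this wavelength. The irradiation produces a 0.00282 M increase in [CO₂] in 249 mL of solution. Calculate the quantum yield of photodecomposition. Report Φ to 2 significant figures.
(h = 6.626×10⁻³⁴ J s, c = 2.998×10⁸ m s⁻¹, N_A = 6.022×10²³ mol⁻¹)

Product: (0.00282 M)(0.249 L) = 7.022×10⁻⁴ mol.
Photon energy at 391 nm: hc/λ = (6.626×10⁻³⁴)(2.998×10⁸)/(391×10⁻⁹) = 5.080×10⁻¹⁹ J.
Energy delivered: (110 mW)(3774 s) = 415.1 J.
Photons incident: 415.1 / 5.080×10⁻¹⁹ = 8.171×10²⁰, i.e. 8.171×10²⁰/6.022×10²³ = 0.001357 mol.
Fraction absorbed: 1 − 10^(−1.48) = 0.9669.
Photons absorbed: 0.9669 × 0.001357 = 0.001312 mol.
Φ = 7.022×10⁻⁴ mol / 0.001312 mol photons = 0.54.

Φ = 0.54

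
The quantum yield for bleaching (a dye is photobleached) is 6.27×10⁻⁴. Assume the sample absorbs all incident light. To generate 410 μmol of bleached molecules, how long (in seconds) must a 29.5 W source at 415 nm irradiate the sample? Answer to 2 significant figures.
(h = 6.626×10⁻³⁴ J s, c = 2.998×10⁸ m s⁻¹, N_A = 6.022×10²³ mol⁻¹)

t ≈ 6400 s

Product: 410 μmol = 4.10×10⁻⁴ mol.
Photons that must be absorbed: 4.10×10⁻⁴ / 6.27×10⁻⁴ = 0.6539 mol.
Photon energy: hc/λ = 4.787×10⁻¹⁹ J; per mole, 2.883×10⁵ J mol⁻¹.
Energy required: 0.6539 × 2.883×10⁵ = 1.885×10⁵ J.
Time: 1.885×10⁵ J / 29.5 W = 6400 s.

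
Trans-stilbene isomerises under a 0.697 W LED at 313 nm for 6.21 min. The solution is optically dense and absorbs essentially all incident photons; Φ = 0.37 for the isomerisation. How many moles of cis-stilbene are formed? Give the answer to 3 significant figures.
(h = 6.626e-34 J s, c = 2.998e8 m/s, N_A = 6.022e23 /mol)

2.51e-4 mol

Photon energy at 313 nm: hc/λ = (6.626e-34)(2.998e8)/(313e-9) = 6.347e-19 J.
Energy delivered: (0.697 W)(372.6 s) = 259.7 J.
Photons incident: 259.7 / 6.347e-19 = 4.092e20, i.e. 4.092e20/6.022e23 = 6.795e-4 mol.
Product: Φ × n_abs = 0.37 × 6.795e-4 = 2.514e-4 mol.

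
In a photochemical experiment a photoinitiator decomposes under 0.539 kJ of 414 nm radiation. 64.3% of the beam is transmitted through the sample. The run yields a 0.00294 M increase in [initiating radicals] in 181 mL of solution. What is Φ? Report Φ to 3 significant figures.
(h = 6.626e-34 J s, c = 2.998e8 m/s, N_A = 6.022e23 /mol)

Φ = 0.799

Product: (0.00294 M)(0.181 L) = 5.321e-4 mol.
Photon energy at 414 nm: hc/λ = (6.626e-34)(2.998e8)/(414e-9) = 4.798e-19 J.
Incident energy: 0.539 kJ = 539 J.
Photons incident: 539 / 4.798e-19 = 1.123e21, i.e. 1.123e21/6.022e23 = 0.001865 mol.
Fraction absorbed: 1 − 64.3/100 = 0.3570.
Photons absorbed: 0.3570 × 0.001865 = 6.658e-4 mol.
Φ = 5.321e-4 mol / 6.658e-4 mol photons = 0.799.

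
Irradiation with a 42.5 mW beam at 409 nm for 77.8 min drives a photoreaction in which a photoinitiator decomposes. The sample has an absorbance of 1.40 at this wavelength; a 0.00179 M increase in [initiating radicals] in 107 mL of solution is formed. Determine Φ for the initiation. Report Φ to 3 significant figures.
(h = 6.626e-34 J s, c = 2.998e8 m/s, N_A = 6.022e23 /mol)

Product: (0.00179 M)(0.107 L) = 1.915e-4 mol.
Photon energy at 409 nm: hc/λ = (6.626e-34)(2.998e8)/(409e-9) = 4.857e-19 J.
Energy delivered: (42.5 mW)(4668 s) = 198.4 J.
Photons incident: 198.4 / 4.857e-19 = 4.085e20, i.e. 4.085e20/6.022e23 = 6.783e-4 mol.
Fraction absorbed: 1 − 10^(−1.40) = 0.9602.
Photons absorbed: 0.9602 × 6.783e-4 = 6.513e-4 mol.
Φ = 1.915e-4 mol / 6.513e-4 mol photons = 0.294.

Φ = 0.294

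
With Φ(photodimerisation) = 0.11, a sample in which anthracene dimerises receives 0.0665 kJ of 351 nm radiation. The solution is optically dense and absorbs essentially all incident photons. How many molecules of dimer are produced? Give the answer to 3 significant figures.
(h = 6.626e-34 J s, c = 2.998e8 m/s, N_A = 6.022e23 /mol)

1.29e19 molecules

Photon energy at 351 nm: hc/λ = (6.626e-34)(2.998e8)/(351e-9) = 5.659e-19 J.
Incident energy: 0.0665 kJ = 66.5 J.
Photons incident: 66.5 / 5.659e-19 = 1.175e20, i.e. 1.175e20/6.022e23 = 1.951e-4 mol.
Product: Φ × n_abs = 0.11 × 1.951e-4 = 2.146e-5 mol.
As a count: 2.146e-5 × 6.022e23 = 1.29e19.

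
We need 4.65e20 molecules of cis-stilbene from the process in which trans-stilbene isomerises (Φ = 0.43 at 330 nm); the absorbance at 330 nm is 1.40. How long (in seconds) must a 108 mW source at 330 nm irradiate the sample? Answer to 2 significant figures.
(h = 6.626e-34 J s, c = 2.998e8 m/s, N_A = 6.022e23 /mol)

Product: 4.65e20 / 6.022e23 = 7.722e-4 mol.
Photons that must be absorbed: 7.722e-4 / 0.43 = 0.001796 mol.
Fraction absorbed: 1 − 10^(−1.40) = 0.9602.
Incident photons needed: 0.001796 / 0.9602 = 0.001870 mol.
Photon energy: hc/λ = 6.020e-19 J; per mole, 3.625e5 J mol⁻¹.
Energy required: 0.001870 × 3.625e5 = 677.9 J.
Time: 677.9 J / 0.108 W = 6300 s.

t ≈ 6300 s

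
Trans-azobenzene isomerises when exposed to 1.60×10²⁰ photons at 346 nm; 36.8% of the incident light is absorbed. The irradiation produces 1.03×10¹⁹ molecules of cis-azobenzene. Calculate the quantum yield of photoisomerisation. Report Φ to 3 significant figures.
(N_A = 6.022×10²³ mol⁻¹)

Φ = 0.175

Product: 1.03×10¹⁹ / 6.022×10²³ = 1.710×10⁻⁵ mol.
Moles of photons: 1.60×10²⁰ / 6.022×10²³ = 2.657×10⁻⁴ mol.
Photons absorbed: 0.368 × 2.657×10⁻⁴ = 9.778×10⁻⁵ mol.
Φ = 1.710×10⁻⁵ mol / 9.778×10⁻⁵ mol photons = 0.175.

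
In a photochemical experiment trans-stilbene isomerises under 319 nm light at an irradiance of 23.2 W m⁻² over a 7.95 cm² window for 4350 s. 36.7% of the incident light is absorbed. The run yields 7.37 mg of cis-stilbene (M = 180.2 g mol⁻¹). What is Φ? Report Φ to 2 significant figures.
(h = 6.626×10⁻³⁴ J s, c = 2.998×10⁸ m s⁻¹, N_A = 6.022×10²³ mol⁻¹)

Product: 7.37 mg / 180.2 g mol⁻¹ = 4.090×10⁻⁵ mol.
Photon energy at 319 nm: hc/λ = (6.626×10⁻³⁴)(2.998×10⁸)/(319×10⁻⁹) = 6.227×10⁻¹⁹ J.
Energy delivered: (23.2 W m⁻²)(7.95×10⁻⁴ m²)(4350 s) = 80.23 J.
Photons incident: 80.23 / 6.227×10⁻¹⁹ = 1.288×10²⁰, i.e. 1.288×10²⁰/6.022×10²³ = 2.139×10⁻⁴ mol.
Photons absorbed: 0.367 × 2.139×10⁻⁴ = 7.850×10⁻⁵ mol.
Φ = 4.090×10⁻⁵ mol / 7.850×10⁻⁵ mol photons = 0.52.

Φ = 0.52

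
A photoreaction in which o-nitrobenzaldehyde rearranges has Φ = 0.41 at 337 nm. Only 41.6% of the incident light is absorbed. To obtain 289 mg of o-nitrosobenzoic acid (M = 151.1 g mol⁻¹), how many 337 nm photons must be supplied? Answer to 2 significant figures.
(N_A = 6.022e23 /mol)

6.8e21 photons

Product: 289 mg / 151.1 g mol⁻¹ = 0.001913 mol.
Photons that must be absorbed: 0.001913 / 0.41 = 0.004666 mol.
Incident photons needed: 0.004666 / 0.416 = 0.01122 mol.
Photon count: 0.01122 × 6.022e23 = 6.8e21.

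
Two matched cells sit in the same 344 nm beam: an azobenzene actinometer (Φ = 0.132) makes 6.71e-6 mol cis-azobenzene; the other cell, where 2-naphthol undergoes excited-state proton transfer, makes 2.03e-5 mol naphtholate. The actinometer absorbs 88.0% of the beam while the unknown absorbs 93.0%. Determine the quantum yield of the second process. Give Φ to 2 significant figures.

Φ = 0.38

Photons absorbed by the actinometer: 6.71e-6 / 0.132 = 5.083e-5 mol.
Incident flux: 5.083e-5 / 0.880 = 5.776e-5 einstein.
Absorbed by unknown: 0.930 × 5.776e-5 = 5.372e-5 mol.
Φ(unknown) = 2.03e-5 / 5.372e-5 = 0.38.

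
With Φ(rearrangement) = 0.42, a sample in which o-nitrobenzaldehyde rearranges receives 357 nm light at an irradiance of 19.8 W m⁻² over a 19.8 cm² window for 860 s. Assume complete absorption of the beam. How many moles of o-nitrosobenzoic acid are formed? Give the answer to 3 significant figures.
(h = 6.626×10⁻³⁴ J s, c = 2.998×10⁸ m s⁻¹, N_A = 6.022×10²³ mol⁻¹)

Photon energy at 357 nm: hc/λ = (6.626×10⁻³⁴)(2.998×10⁸)/(357×10⁻⁹) = 5.564×10⁻¹⁹ J.
Energy delivered: (19.8 W m⁻²)(19.8×10⁻⁴ m²)(860 s) = 33.72 J.
Photons incident: 33.72 / 5.564×10⁻¹⁹ = 6.060×10¹⁹, i.e. 6.060×10¹⁹/6.022×10²³ = 1.006×10⁻⁴ mol.
Product: Φ × n_abs = 0.42 × 1.006×10⁻⁴ = 4.225×10⁻⁵ mol.

4.23×10⁻⁵ mol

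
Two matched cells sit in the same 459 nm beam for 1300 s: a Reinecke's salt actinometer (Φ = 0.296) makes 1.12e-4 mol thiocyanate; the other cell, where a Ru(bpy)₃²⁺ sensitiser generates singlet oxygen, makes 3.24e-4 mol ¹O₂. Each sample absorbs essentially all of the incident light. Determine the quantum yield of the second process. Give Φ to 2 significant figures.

Photons absorbed by the actinometer: 1.12e-4 / 0.296 = 3.784e-4 mol.
Φ(unknown) = 3.24e-4 / 3.784e-4 = 0.86.

Φ = 0.86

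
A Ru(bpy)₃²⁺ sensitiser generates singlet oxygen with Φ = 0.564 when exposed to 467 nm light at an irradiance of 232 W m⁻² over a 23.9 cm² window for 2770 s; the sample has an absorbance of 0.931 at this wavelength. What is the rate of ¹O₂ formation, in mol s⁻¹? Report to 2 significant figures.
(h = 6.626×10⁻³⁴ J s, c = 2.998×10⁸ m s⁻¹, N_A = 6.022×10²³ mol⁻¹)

Photon energy at 467 nm: hc/λ = (6.626×10⁻³⁴)(2.998×10⁸)/(467×10⁻⁹) = 4.254×10⁻¹⁹ J.
Energy delivered: (232 W m⁻²)(23.9×10⁻⁴ m²)(2770 s) = 1536 J.
Photons incident: 1536 / 4.254×10⁻¹⁹ = 3.611×10²¹, i.e. 3.611×10²¹/6.022×10²³ = 0.005996 mol.
Fraction absorbed: 1 − 10^(−0.931) = 0.8828.
Photons absorbed: 0.8828 × 0.005996 = 0.005293 mol.
Product formed: 0.564 × 0.005293 = 0.002985 mol.
Rate: 0.002985 / 2770 s = 1.1×10⁻⁶ mol s⁻¹.

1.1×10⁻⁶ mol s⁻¹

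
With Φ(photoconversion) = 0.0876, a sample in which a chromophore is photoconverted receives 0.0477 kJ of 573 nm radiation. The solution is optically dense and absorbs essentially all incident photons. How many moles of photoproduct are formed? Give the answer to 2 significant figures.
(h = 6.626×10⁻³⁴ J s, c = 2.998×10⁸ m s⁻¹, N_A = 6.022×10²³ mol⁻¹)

2.0×10⁻⁵ mol

Photon energy at 573 nm: hc/λ = (6.626×10⁻³⁴)(2.998×10⁸)/(573×10⁻⁹) = 3.467×10⁻¹⁹ J.
Incident energy: 0.0477 kJ = 47.7 J.
Photons incident: 47.7 / 3.467×10⁻¹⁹ = 1.376×10²⁰, i.e. 1.376×10²⁰/6.022×10²³ = 2.285×10⁻⁴ mol.
Product: Φ × n_abs = 0.0876 × 2.285×10⁻⁴ = 2.002×10⁻⁵ mol.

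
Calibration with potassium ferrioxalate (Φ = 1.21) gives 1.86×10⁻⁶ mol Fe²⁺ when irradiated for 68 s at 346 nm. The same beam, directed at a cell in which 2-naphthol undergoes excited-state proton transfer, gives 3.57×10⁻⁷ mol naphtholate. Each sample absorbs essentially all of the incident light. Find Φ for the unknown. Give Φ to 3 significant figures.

Photons absorbed by the actinometer: 1.86×10⁻⁶ / 1.21 = 1.537×10⁻⁶ mol.
Φ(unknown) = 3.57×10⁻⁷ / 1.537×10⁻⁶ = 0.232.

Φ = 0.232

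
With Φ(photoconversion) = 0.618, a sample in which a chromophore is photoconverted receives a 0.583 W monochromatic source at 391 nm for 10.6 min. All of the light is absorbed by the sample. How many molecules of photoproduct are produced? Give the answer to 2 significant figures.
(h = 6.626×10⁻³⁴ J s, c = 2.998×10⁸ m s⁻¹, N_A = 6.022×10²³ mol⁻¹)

4.5×10²⁰ molecules

Photon energy at 391 nm: hc/λ = (6.626×10⁻³⁴)(2.998×10⁸)/(391×10⁻⁹) = 5.080×10⁻¹⁹ J.
Energy delivered: (0.583 W)(636 s) = 370.8 J.
Photons incident: 370.8 / 5.080×10⁻¹⁹ = 7.299×10²⁰, i.e. 7.299×10²⁰/6.022×10²³ = 0.001212 mol.
Product: Φ × n_abs = 0.618 × 0.001212 = 7.490×10⁻⁴ mol.
As a count: 7.490×10⁻⁴ × 6.022×10²³ = 4.5×10²⁰.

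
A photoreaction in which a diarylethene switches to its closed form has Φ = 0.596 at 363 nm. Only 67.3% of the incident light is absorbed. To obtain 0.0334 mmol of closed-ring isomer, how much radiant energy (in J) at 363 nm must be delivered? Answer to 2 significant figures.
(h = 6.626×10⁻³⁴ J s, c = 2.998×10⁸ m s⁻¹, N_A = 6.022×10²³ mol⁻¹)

Product: 0.0334 mmol = 3.34×10⁻⁵ mol.
Photons that must be absorbed: 3.34×10⁻⁵ / 0.596 = 5.604×10⁻⁵ mol.
Incident photons needed: 5.604×10⁻⁵ / 0.673 = 8.327×10⁻⁵ mol.
Photon energy: hc/λ = 5.472×10⁻¹⁹ J; per mole, 3.295×10⁵ J mol⁻¹.
Energy required: 8.327×10⁻⁵ × 3.295×10⁵ = 27 J.

27 J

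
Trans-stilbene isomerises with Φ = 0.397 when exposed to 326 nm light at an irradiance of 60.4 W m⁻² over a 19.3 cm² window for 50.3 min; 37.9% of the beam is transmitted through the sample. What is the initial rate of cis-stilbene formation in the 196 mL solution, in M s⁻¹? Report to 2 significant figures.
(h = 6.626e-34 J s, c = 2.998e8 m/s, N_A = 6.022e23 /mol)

4.0e-7 M s⁻¹

Photon energy at 326 nm: hc/λ = (6.626e-34)(2.998e8)/(326e-9) = 6.093e-19 J.
Energy delivered: (60.4 W m⁻²)(19.3e-4 m²)(3018 s) = 351.8 J.
Photons incident: 351.8 / 6.093e-19 = 5.774e20, i.e. 5.774e20/6.022e23 = 9.588e-4 mol.
Fraction absorbed: 1 − 37.9/100 = 0.6210.
Photons absorbed: 0.6210 × 9.588e-4 = 5.954e-4 mol.
Product formed: 0.397 × 5.954e-4 = 2.364e-4 mol.
Rate: 2.364e-4 mol / (3018 s × 0.196 L) = 4.0e-7 M s⁻¹.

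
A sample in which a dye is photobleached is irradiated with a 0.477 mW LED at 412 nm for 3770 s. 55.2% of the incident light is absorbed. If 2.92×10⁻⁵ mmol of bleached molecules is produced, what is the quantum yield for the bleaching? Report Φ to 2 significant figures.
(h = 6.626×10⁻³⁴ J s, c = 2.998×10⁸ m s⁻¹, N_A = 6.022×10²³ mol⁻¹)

Product: 2.92×10⁻⁵ mmol = 2.92×10⁻⁸ mol.
Photon energy at 412 nm: hc/λ = (6.626×10⁻³⁴)(2.998×10⁸)/(412×10⁻⁹) = 4.822×10⁻¹⁹ J.
Energy delivered: (0.477 mW)(3770 s) = 1.798 J.
Photons incident: 1.798 / 4.822×10⁻¹⁹ = 3.729×10¹⁸, i.e. 3.729×10¹⁸/6.022×10²³ = 6.192×10⁻⁶ mol.
Photons absorbed: 0.552 × 6.192×10⁻⁶ = 3.418×10⁻⁶ mol.
Φ = 2.92×10⁻⁸ mol / 3.418×10⁻⁶ mol photons = 0.0085.

Φ = 0.0085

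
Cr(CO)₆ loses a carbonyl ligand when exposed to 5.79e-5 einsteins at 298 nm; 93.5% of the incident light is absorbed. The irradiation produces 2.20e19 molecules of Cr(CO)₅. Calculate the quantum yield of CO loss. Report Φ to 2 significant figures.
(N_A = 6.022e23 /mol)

Φ = 0.67

Product: 2.20e19 / 6.022e23 = 3.653e-5 mol.
Photons absorbed: 0.935 × 5.79e-5 = 5.414e-5 mol.
Φ = 3.653e-5 mol / 5.414e-5 mol photons = 0.67.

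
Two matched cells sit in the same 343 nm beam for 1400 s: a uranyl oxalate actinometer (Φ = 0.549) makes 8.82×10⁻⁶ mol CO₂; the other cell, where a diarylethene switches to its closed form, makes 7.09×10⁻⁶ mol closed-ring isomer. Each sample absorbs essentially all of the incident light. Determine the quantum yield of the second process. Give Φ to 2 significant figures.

Φ = 0.44

Photons absorbed by the actinometer: 8.82×10⁻⁶ / 0.549 = 1.607×10⁻⁵ mol.
Φ(unknown) = 7.09×10⁻⁶ / 1.607×10⁻⁵ = 0.44.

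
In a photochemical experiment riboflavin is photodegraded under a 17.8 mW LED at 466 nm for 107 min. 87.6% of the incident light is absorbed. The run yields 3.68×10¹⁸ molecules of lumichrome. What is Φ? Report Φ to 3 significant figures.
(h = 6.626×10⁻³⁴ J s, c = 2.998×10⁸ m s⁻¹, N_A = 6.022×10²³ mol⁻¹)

Product: 3.68×10¹⁸ / 6.022×10²³ = 6.111×10⁻⁶ mol.
Photon energy at 466 nm: hc/λ = (6.626×10⁻³⁴)(2.998×10⁸)/(466×10⁻⁹) = 4.263×10⁻¹⁹ J.
Energy delivered: (17.8 mW)(6420 s) = 114.3 J.
Photons incident: 114.3 / 4.263×10⁻¹⁹ = 2.681×10²⁰, i.e. 2.681×10²⁰/6.022×10²³ = 4.452×10⁻⁴ mol.
Photons absorbed: 0.876 × 4.452×10⁻⁴ = 3.900×10⁻⁴ mol.
Φ = 6.111×10⁻⁶ mol / 3.900×10⁻⁴ mol photons = 0.0157.

Φ = 0.0157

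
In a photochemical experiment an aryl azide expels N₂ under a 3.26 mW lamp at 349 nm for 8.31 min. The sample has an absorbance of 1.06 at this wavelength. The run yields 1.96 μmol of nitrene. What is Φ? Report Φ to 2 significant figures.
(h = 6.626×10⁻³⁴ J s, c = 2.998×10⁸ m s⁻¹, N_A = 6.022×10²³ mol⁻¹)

Φ = 0.45

Product: 1.96 μmol = 1.96×10⁻⁶ mol.
Photon energy at 349 nm: hc/λ = (6.626×10⁻³⁴)(2.998×10⁸)/(349×10⁻⁹) = 5.692×10⁻¹⁹ J.
Energy delivered: (3.26 mW)(498.6 s) = 1.625 J.
Photons incident: 1.625 / 5.692×10⁻¹⁹ = 2.855×10¹⁸, i.e. 2.855×10¹⁸/6.022×10²³ = 4.741×10⁻⁶ mol.
Fraction absorbed: 1 − 10^(−1.06) = 0.9129.
Photons absorbed: 0.9129 × 4.741×10⁻⁶ = 4.328×10⁻⁶ mol.
Φ = 1.96×10⁻⁶ mol / 4.328×10⁻⁶ mol photons = 0.45.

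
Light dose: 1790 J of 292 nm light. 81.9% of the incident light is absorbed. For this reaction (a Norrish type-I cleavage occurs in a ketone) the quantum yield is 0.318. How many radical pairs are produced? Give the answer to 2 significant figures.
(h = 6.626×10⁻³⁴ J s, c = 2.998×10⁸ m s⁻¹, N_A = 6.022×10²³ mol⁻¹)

6.9×10²⁰ radical pairs

Photon energy at 292 nm: hc/λ = (6.626×10⁻³⁴)(2.998×10⁸)/(292×10⁻⁹) = 6.803×10⁻¹⁹ J.
Photons incident: 1790 / 6.803×10⁻¹⁹ = 2.631×10²¹, i.e. 2.631×10²¹/6.022×10²³ = 0.004369 mol.
Photons absorbed: 0.819 × 0.004369 = 0.003578 mol.
Product: Φ × n_abs = 0.318 × 0.003578 = 0.001138 mol.
As a count: 0.001138 × 6.022×10²³ = 6.9×10²⁰.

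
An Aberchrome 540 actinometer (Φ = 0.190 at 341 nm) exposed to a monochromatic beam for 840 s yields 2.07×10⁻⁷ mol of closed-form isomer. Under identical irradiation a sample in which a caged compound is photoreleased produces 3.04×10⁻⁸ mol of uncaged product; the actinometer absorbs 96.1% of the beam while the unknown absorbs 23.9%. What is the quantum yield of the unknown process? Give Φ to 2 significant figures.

Φ = 0.11

Photons absorbed by the actinometer: 2.07×10⁻⁷ / 0.190 = 1.089×10⁻⁶ mol.
Incident flux: 1.089×10⁻⁶ / 0.961 = 1.133×10⁻⁶ einstein.
Absorbed by unknown: 0.239 × 1.133×10⁻⁶ = 2.708×10⁻⁷ mol.
Φ(unknown) = 3.04×10⁻⁸ / 2.708×10⁻⁷ = 0.11.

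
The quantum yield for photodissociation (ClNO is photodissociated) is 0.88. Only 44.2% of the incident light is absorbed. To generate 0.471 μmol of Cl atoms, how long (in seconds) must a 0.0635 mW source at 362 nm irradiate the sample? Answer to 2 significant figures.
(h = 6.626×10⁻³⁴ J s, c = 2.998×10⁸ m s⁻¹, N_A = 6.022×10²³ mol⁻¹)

t ≈ 6300 s

Product: 0.471 μmol = 4.71×10⁻⁷ mol.
Photons that must be absorbed: 4.71×10⁻⁷ / 0.88 = 5.352×10⁻⁷ mol.
Incident photons needed: 5.352×10⁻⁷ / 0.442 = 1.211×10⁻⁶ mol.
Photon energy: hc/λ = 5.487×10⁻¹⁹ J; per mole, 3.304×10⁵ J mol⁻¹.
Energy required: 1.211×10⁻⁶ × 3.304×10⁵ = 0.4001 J.
Time: 0.4001 J / 6.35e-05 W = 6300 s.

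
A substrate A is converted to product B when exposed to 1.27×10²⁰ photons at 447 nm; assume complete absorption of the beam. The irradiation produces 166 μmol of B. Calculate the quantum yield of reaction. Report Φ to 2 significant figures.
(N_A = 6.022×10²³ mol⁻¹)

Φ = 0.79

Product: 166 μmol = 1.66×10⁻⁴ mol.
Moles of photons: 1.27×10²⁰ / 6.022×10²³ = 2.109×10⁻⁴ mol.
Φ = 1.66×10⁻⁴ mol / 2.109×10⁻⁴ mol photons = 0.79.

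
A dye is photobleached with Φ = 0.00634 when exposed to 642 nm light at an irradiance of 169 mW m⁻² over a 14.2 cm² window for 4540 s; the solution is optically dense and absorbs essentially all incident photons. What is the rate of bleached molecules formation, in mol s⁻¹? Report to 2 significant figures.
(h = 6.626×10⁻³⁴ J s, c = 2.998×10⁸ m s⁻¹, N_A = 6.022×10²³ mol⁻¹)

8.2×10⁻¹² mol s⁻¹

Photon energy at 642 nm: hc/λ = (6.626×10⁻³⁴)(2.998×10⁸)/(642×10⁻⁹) = 3.094×10⁻¹⁹ J.
Energy delivered: (169 mW m⁻²)(14.2×10⁻⁴ m²)(4540 s) = 1.090 J.
Photons incident: 1.090 / 3.094×10⁻¹⁹ = 3.523×10¹⁸, i.e. 3.523×10¹⁸/6.022×10²³ = 5.850×10⁻⁶ mol.
Product formed: 0.00634 × 5.850×10⁻⁶ = 3.709×10⁻⁸ mol.
Rate: 3.709×10⁻⁸ / 4540 s = 8.2×10⁻¹² mol s⁻¹.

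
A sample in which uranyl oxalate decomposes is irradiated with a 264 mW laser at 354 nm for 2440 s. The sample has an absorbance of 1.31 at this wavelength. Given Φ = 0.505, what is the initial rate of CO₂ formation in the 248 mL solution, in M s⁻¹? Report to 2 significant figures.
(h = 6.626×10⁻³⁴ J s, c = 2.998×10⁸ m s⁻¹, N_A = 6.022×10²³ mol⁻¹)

1.5×10⁻⁶ M s⁻¹

Photon energy at 354 nm: hc/λ = (6.626×10⁻³⁴)(2.998×10⁸)/(354×10⁻⁹) = 5.612×10⁻¹⁹ J.
Energy delivered: (264 mW)(2440 s) = 644.2 J.
Photons incident: 644.2 / 5.612×10⁻¹⁹ = 1.148×10²¹, i.e. 1.148×10²¹/6.022×10²³ = 0.001906 mol.
Fraction absorbed: 1 − 10^(−1.31) = 0.9510.
Photons absorbed: 0.9510 × 0.001906 = 0.001813 mol.
Product formed: 0.505 × 0.001813 = 9.156×10⁻⁴ mol.
Rate: 9.156×10⁻⁴ mol / (2440 s × 0.248 L) = 1.5×10⁻⁶ M s⁻¹.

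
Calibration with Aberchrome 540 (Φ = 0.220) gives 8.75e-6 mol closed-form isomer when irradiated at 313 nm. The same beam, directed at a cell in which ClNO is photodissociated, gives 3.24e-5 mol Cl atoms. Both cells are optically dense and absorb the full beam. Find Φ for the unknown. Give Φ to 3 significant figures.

Φ = 0.815

Photons absorbed by the actinometer: 8.75e-6 / 0.220 = 3.977e-5 mol.
Φ(unknown) = 3.24e-5 / 3.977e-5 = 0.815.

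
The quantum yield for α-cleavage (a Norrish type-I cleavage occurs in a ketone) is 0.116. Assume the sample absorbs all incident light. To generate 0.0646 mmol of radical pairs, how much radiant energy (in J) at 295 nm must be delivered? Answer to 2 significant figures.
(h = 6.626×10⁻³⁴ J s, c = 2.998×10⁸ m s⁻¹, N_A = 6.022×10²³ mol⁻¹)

230 J

Product: 0.0646 mmol = 6.46×10⁻⁵ mol.
Photons that must be absorbed: 6.46×10⁻⁵ / 0.116 = 5.569×10⁻⁴ mol.
Photon energy: hc/λ = 6.734×10⁻¹⁹ J; per mole, 4.055×10⁵ J mol⁻¹.
Energy required: 5.569×10⁻⁴ × 4.055×10⁵ = 230 J.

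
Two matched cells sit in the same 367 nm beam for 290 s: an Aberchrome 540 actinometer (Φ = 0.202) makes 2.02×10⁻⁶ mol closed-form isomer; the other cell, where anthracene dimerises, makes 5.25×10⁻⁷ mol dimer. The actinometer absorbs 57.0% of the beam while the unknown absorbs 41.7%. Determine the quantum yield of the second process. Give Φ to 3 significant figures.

Φ = 0.0718

Photons absorbed by the actinometer: 2.02×10⁻⁶ / 0.202 = 1.000×10⁻⁵ mol.
Incident flux: 1.000×10⁻⁵ / 0.570 = 1.754×10⁻⁵ einstein.
Absorbed by unknown: 0.417 × 1.754×10⁻⁵ = 7.314×10⁻⁶ mol.
Φ(unknown) = 5.25×10⁻⁷ / 7.314×10⁻⁶ = 0.0718.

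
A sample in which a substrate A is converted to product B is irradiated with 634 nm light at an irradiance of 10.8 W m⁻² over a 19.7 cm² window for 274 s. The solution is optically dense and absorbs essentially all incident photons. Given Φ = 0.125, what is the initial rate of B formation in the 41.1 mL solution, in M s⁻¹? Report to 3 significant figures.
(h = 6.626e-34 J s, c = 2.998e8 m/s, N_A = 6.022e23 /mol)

Photon energy at 634 nm: hc/λ = (6.626e-34)(2.998e8)/(634e-9) = 3.133e-19 J.
Energy delivered: (10.8 W m⁻²)(19.7e-4 m²)(274 s) = 5.830 J.
Photons incident: 5.830 / 3.133e-19 = 1.861e19, i.e. 1.861e19/6.022e23 = 3.090e-5 mol.
Product formed: 0.125 × 3.090e-5 = 3.863e-6 mol.
Rate: 3.863e-6 mol / (274 s × 0.0411 L) = 3.43e-7 M s⁻¹.

3.43e-7 M s⁻¹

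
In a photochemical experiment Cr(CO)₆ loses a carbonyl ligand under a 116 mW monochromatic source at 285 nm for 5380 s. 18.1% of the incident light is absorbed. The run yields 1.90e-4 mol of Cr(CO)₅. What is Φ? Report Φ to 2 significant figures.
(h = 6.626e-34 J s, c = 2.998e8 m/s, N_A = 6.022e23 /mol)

Φ = 0.71

Photon energy at 285 nm: hc/λ = (6.626e-34)(2.998e8)/(285e-9) = 6.970e-19 J.
Energy delivered: (116 mW)(5380 s) = 624.1 J.
Photons incident: 624.1 / 6.970e-19 = 8.954e20, i.e. 8.954e20/6.022e23 = 0.001487 mol.
Photons absorbed: 0.181 × 0.001487 = 2.691e-4 mol.
Φ = 1.90e-4 mol / 2.691e-4 mol photons = 0.71.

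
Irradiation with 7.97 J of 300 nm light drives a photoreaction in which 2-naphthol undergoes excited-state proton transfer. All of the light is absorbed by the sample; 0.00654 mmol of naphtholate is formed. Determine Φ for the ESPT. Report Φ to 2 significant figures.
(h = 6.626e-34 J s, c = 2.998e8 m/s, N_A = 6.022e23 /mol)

Product: 0.00654 mmol = 6.54e-6 mol.
Photon energy at 300 nm: hc/λ = (6.626e-34)(2.998e8)/(300e-9) = 6.622e-19 J.
Photons incident: 7.97 / 6.622e-19 = 1.204e19, i.e. 1.204e19/6.022e23 = 1.999e-5 mol.
Φ = 6.54e-6 mol / 1.999e-5 mol photons = 0.33.

Φ = 0.33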